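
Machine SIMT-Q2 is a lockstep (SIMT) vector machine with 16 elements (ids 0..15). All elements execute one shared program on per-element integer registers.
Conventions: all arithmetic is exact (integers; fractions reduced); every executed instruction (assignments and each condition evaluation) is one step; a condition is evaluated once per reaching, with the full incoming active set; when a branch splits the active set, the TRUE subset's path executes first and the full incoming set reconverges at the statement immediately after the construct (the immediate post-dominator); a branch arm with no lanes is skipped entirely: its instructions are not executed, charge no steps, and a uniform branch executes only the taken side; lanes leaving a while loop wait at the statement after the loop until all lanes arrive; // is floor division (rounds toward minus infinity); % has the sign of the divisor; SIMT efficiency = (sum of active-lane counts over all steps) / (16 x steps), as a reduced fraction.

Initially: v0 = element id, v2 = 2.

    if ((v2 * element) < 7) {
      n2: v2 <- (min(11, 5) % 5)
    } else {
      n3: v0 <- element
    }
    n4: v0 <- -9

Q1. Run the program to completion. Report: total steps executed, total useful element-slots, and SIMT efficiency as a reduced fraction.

Answer: 4 steps, 48 useful, 3/4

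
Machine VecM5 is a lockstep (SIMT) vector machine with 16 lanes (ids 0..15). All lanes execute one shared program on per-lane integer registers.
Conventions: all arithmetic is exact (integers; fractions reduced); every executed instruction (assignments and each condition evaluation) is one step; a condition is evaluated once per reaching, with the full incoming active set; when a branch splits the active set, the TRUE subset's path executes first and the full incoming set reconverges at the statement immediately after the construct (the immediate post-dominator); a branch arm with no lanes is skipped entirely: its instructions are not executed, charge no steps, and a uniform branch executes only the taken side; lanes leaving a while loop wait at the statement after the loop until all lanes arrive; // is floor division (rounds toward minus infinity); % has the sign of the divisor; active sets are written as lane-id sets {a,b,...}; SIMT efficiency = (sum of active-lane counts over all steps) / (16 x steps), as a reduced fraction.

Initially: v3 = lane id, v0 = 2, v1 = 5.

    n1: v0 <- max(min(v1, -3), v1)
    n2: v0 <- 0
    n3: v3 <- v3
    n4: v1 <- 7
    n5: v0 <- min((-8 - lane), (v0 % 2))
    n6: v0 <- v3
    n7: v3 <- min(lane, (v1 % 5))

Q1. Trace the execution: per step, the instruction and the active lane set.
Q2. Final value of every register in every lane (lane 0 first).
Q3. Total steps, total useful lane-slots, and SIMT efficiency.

step 0: v0 <- max(min(v1, -3), v1)   {0,1,2,3,4,5,6,7,8,9,10,11,12,13,14,15}
step 1: v0 <- 0                      {0,1,2,3,4,5,6,7,8,9,10,11,12,13,14,15}
step 2: v3 <- v3                     {0,1,2,3,4,5,6,7,8,9,10,11,12,13,14,15}
step 3: v1 <- 7                      {0,1,2,3,4,5,6,7,8,9,10,11,12,13,14,15}
step 4: v0 <- min((-8 - lane), (v0 % 2)) {0,1,2,3,4,5,6,7,8,9,10,11,12,13,14,15}
step 5: v0 <- v3                     {0,1,2,3,4,5,6,7,8,9,10,11,12,13,14,15}
step 6: v3 <- min(lane, (v1 % 5))    {0,1,2,3,4,5,6,7,8,9,10,11,12,13,14,15}

Answer: 7 steps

v3: 0,1,2,2,2,2,2,2,2,2,2,2,2,2,2,2
v0: 0,1,2,3,4,5,6,7,8,9,10,11,12,13,14,15
v1: 7,7,7,7,7,7,7,7,7,7,7,7,7,7,7,7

steps = 7; useful = 112; efficiency = 112/112 = 1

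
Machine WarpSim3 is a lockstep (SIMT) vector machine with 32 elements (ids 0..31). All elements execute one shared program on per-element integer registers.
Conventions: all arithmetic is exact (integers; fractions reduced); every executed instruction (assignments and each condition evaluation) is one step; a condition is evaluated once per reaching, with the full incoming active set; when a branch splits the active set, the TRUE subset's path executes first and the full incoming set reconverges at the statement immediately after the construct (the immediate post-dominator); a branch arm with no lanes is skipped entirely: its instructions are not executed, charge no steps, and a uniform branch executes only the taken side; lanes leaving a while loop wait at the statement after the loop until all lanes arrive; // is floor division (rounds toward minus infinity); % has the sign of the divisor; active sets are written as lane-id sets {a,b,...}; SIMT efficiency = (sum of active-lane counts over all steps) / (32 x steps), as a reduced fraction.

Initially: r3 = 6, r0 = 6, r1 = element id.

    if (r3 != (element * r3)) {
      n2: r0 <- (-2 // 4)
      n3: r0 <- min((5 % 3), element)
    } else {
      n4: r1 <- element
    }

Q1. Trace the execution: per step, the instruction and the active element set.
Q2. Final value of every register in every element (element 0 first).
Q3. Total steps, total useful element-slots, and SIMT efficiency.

step 0: eval (r3 != (element * r3))  {0,1,2,3,4,5,6,7,8,9,10,11,12,13,14,15,16,17,18,19,20,21,22,23,24,25,26,27,28,29,30,31}
step 1: r0 <- (-2 // 4)              {0,2,3,4,5,6,7,8,9,10,11,12,13,14,15,16,17,18,19,20,21,22,23,24,25,26,27,28,29,30,31}
step 2: r0 <- min((5 % 3), element)  {0,2,3,4,5,6,7,8,9,10,11,12,13,14,15,16,17,18,19,20,21,22,23,24,25,26,27,28,29,30,31}
step 3: r1 <- element                {1}

Answer: 4 steps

r3: 6,6,6,6,6,6,6,6,6,6,6,6,6,6,6,6,6,6,6,6,6,6,6,6,6,6,6,6,6,6,6,6
r0: 0,6,2,2,2,2,2,2,2,2,2,2,2,2,2,2,2,2,2,2,2,2,2,2,2,2,2,2,2,2,2,2
r1: 0,1,2,3,4,5,6,7,8,9,10,11,12,13,14,15,16,17,18,19,20,21,22,23,24,25,26,27,28,29,30,31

steps = 4; useful = 95; efficiency = 95/128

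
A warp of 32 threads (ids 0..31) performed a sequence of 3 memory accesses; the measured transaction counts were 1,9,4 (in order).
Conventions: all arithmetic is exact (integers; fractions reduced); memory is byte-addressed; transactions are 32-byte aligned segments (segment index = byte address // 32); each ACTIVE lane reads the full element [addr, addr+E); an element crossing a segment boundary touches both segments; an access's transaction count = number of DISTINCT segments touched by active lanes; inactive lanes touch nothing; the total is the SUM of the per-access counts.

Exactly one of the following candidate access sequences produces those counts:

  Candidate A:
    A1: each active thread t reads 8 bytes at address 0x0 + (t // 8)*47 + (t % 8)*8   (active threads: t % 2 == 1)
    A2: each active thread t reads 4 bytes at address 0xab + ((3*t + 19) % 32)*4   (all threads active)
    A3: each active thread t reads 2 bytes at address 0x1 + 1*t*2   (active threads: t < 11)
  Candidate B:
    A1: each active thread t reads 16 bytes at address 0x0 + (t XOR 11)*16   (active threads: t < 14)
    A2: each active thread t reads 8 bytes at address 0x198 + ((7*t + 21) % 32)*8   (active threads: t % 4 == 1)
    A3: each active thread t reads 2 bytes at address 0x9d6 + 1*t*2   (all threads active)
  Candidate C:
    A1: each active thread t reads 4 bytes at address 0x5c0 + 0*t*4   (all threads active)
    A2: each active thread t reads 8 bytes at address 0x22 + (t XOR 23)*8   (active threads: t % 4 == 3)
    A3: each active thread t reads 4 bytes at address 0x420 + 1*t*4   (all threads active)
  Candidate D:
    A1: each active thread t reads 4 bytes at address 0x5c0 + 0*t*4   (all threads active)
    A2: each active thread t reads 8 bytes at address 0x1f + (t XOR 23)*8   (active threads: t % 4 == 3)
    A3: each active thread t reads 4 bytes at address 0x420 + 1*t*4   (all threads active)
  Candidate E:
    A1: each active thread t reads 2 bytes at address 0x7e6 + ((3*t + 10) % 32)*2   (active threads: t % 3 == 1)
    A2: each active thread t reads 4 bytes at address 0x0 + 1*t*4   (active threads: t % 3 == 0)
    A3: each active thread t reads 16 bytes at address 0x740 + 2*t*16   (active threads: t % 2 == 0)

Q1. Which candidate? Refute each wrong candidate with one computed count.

A: A1 gives 7 transactions, not 1
B: A1 gives 7 transactions, not 1
C: A2 gives 8 transactions, not 9
E: A1 gives 3 transactions, not 1
D: all counts match (1,9,4)

Answer: D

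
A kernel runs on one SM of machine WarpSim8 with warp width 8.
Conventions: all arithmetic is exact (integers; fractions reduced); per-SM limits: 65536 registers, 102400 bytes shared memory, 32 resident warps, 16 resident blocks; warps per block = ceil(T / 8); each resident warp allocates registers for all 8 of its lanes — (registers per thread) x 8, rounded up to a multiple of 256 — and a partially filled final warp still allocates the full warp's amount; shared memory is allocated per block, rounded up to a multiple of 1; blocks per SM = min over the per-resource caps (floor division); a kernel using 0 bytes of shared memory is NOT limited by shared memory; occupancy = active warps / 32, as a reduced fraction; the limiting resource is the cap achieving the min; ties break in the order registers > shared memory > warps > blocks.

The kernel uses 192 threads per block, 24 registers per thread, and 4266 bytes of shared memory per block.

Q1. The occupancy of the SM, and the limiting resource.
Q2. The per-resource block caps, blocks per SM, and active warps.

Answer: occupancy 3/4, limited by warps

registers: 10 blocks
shared memory: 24 blocks
warps: 1 block
blocks: 16 blocks

Answer: 1 block, 24 active warps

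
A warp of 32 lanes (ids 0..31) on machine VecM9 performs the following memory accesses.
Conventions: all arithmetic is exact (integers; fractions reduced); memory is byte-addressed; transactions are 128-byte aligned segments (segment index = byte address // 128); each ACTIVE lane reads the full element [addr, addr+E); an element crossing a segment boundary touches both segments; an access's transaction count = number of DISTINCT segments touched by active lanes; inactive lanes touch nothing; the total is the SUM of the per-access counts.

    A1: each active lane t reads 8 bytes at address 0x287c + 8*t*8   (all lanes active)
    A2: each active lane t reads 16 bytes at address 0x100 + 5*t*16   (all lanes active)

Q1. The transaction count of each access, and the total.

A1: 17 transactions
A2: 20 transactions

Answer: 17,20; total 37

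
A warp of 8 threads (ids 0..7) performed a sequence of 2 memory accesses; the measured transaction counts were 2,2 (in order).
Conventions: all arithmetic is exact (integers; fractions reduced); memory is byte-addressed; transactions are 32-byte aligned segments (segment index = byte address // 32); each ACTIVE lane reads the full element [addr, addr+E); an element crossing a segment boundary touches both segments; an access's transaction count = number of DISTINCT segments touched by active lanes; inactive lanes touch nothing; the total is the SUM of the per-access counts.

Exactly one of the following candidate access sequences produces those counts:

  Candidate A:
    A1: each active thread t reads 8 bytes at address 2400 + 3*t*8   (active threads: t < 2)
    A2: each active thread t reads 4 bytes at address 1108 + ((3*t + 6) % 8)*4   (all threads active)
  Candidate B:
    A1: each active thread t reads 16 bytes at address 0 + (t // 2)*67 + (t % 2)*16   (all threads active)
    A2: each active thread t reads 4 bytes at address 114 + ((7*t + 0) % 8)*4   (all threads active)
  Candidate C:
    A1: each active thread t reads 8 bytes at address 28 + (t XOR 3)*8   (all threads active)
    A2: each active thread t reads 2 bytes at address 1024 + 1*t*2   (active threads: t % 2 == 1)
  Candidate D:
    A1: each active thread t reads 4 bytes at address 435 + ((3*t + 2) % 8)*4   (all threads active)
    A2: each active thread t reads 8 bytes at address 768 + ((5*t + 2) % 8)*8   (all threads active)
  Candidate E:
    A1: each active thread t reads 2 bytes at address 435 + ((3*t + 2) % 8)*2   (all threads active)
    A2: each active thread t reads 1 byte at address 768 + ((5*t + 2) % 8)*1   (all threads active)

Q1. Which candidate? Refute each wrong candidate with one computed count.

A: A1 gives 1 transaction, not 2
B: A1 gives 7 transactions, not 2
C: A1 gives 3 transactions, not 2
E: A2 gives 1 transaction, not 2
D: all counts match (2,2)

Answer: D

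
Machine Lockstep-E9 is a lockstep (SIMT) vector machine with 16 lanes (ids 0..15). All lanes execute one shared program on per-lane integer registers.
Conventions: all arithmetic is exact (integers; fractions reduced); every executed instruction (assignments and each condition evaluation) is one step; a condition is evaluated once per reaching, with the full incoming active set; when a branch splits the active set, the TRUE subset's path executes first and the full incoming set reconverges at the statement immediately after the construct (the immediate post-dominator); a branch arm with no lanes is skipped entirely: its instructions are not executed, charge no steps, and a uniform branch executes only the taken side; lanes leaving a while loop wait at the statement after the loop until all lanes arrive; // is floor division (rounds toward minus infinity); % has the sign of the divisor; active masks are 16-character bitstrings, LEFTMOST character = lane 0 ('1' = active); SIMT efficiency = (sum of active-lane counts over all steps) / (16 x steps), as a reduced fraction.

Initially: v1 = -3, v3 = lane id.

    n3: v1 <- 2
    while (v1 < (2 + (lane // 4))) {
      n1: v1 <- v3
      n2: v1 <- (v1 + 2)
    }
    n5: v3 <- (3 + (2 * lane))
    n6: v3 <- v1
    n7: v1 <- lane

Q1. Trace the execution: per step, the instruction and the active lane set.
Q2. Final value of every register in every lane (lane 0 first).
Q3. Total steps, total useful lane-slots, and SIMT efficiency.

step 0: v1 <- 2                      1111111111111111
step 1: eval (v1 < (2 + (lane // 4))) 1111111111111111
step 2: v1 <- v3                     0000111111111111
step 3: v1 <- (v1 + 2)               0000111111111111
step 4: eval (v1 < (2 + (lane // 4))) 0000111111111111
step 5: v3 <- (3 + (2 * lane))       1111111111111111
step 6: v3 <- v1                     1111111111111111
step 7: v1 <- lane                   1111111111111111

Answer: 8 steps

v1: 0,1,2,3,4,5,6,7,8,9,10,11,12,13,14,15
v3: 2,2,2,2,6,7,8,9,10,11,12,13,14,15,16,17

steps = 8; useful = 116; efficiency = 116/128 = 29/32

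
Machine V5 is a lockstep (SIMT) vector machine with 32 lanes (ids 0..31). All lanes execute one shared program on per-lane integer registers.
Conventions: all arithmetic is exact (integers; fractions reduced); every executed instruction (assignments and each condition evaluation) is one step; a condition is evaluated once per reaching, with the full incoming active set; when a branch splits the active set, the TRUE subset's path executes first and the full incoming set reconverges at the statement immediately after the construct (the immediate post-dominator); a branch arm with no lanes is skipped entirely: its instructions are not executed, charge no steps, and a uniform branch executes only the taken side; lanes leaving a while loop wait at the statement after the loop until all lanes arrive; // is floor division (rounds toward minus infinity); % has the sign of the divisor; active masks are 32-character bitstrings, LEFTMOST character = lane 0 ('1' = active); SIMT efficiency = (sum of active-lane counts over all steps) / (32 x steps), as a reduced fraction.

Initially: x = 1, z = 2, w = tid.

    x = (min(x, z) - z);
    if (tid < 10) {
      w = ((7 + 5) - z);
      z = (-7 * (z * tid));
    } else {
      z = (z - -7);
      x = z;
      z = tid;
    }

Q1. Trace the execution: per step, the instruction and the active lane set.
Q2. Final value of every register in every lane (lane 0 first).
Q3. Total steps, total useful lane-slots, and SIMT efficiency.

step 0: x <- (min(x, z) - z)         11111111111111111111111111111111
step 1: eval (tid < 10)              11111111111111111111111111111111
step 2: w <- ((7 + 5) - z)           11111111110000000000000000000000
step 3: z <- (-7 * (z * tid))        11111111110000000000000000000000
step 4: z <- (z - -7)                00000000001111111111111111111111
step 5: x <- z                       00000000001111111111111111111111
step 6: z <- tid                     00000000001111111111111111111111

Answer: 7 steps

x: -1,-1,-1,-1,-1,-1,-1,-1,-1,-1,9,9,9,9,9,9,9,9,9,9,9,9,9,9,9,9,9,9,9,9,9,9
z: 0,-14,-28,-42,-56,-70,-84,-98,-112,-126,10,11,12,13,14,15,16,17,18,19,20,21,22,23,24,25,26,27,28,29,30,31
w: 10,10,10,10,10,10,10,10,10,10,10,11,12,13,14,15,16,17,18,19,20,21,22,23,24,25,26,27,28,29,30,31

steps = 7; useful = 150; efficiency = 150/224 = 75/112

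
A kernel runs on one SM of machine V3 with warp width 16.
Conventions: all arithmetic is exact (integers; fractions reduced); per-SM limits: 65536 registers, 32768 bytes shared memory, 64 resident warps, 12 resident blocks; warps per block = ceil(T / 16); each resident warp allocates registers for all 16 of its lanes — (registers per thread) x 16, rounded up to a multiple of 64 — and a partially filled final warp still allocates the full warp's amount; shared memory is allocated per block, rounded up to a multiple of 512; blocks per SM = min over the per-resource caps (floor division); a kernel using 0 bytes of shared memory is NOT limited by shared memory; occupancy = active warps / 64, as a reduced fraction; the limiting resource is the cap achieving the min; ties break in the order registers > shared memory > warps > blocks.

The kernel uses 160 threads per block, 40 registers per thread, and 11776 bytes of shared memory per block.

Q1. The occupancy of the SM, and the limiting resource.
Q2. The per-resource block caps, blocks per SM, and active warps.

Answer: occupancy 5/16, limited by shared memory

registers: 10 blocks
shared memory: 2 blocks
warps: 6 blocks
blocks: 12 blocks

Answer: 2 blocks, 20 active warps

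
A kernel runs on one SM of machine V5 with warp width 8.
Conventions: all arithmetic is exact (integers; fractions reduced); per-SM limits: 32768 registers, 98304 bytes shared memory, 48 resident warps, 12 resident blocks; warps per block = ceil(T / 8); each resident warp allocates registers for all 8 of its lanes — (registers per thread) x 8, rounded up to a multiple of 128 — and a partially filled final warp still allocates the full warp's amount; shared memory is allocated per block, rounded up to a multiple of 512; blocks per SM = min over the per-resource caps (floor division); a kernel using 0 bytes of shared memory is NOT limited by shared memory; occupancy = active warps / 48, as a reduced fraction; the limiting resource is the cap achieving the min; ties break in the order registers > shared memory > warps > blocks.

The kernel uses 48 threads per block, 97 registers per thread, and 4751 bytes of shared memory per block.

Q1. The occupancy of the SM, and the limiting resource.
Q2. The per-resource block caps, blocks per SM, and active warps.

Answer: occupancy 3/4, limited by registers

registers: 6 blocks
shared memory: 19 blocks
warps: 8 blocks
blocks: 12 blocks

Answer: 6 blocks, 36 active warps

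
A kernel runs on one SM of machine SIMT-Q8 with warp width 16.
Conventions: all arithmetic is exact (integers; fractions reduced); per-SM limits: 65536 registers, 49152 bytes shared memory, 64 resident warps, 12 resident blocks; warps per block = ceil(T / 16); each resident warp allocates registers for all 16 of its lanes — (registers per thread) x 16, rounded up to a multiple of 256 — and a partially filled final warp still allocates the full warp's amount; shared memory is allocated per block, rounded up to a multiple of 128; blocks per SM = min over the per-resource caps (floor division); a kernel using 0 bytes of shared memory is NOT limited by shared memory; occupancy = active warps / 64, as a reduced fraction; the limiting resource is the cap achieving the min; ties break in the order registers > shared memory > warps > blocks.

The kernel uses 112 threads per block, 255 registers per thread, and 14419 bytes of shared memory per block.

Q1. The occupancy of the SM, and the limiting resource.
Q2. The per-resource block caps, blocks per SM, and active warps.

Answer: occupancy 7/32, limited by registers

registers: 2 blocks
shared memory: 3 blocks
warps: 9 blocks
blocks: 12 blocks

Answer: 2 blocks, 14 active warps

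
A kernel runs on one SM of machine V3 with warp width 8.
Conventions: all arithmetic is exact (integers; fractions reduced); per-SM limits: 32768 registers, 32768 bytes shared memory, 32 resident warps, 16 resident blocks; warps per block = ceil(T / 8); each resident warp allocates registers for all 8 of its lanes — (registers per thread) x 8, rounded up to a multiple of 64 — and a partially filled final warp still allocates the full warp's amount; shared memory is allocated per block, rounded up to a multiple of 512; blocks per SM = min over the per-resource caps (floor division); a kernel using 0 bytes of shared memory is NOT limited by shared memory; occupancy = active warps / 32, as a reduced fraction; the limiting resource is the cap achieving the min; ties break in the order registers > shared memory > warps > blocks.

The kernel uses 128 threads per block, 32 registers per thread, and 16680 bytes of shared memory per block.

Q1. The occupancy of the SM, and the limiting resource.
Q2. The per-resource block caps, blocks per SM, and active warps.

Answer: occupancy 1/2, limited by shared memory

registers: 8 blocks
shared memory: 1 block
warps: 2 blocks
blocks: 16 blocks

Answer: 1 block, 16 active warps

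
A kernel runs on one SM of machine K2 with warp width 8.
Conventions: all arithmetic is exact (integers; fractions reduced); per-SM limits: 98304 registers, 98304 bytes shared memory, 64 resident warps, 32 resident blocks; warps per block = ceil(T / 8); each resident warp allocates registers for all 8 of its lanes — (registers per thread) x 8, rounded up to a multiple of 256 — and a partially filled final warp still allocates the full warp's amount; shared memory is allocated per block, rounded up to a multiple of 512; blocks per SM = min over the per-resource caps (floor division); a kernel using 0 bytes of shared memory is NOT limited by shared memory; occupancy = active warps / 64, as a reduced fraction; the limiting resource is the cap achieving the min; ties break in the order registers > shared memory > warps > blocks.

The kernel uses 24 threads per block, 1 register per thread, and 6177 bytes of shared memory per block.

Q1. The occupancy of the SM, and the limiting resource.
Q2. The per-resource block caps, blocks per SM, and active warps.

Answer: occupancy 21/32, limited by shared memory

registers: 128 blocks
shared memory: 14 blocks
warps: 21 blocks
blocks: 32 blocks

Answer: 14 blocks, 42 active warps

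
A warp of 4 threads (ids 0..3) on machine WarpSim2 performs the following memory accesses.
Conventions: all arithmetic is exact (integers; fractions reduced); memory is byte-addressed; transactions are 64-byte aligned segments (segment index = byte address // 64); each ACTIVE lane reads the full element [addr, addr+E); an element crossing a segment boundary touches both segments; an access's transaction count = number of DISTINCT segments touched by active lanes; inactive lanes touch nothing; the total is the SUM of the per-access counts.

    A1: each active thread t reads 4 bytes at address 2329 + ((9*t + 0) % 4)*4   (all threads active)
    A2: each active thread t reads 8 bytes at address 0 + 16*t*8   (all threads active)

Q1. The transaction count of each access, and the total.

A1: 1 transaction
A2: 4 transactions

Answer: 1,4; total 5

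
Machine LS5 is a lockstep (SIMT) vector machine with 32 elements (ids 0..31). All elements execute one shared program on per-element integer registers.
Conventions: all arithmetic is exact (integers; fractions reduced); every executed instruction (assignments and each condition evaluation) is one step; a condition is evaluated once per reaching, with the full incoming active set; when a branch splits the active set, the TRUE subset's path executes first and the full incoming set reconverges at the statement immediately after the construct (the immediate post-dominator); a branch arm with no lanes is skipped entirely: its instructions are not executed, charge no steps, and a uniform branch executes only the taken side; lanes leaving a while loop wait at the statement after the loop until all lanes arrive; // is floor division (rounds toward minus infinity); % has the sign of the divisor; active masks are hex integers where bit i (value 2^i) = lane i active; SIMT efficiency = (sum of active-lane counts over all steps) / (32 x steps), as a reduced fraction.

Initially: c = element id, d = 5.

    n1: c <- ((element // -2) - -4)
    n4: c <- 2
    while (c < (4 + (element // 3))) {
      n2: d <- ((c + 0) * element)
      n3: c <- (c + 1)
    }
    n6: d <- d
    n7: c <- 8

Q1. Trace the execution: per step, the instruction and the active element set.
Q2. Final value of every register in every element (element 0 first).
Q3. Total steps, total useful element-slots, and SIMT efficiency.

step 0: c <- ((element // -2) - -4)  0xffffffff
step 1: c <- 2                       0xffffffff
step 2: eval (c < (4 + (element // 3))) 0xffffffff
step 3: d <- ((c + 0) * element)     0xffffffff
step 4: c <- (c + 1)                 0xffffffff
step 5: eval (c < (4 + (element // 3))) 0xffffffff
step 6: d <- ((c + 0) * element)     0xffffffff
step 7: c <- (c + 1)                 0xffffffff
step 8: eval (c < (4 + (element // 3))) 0xffffffff
step 9: d <- ((c + 0) * element)     0xfffffff8
step 10: c <- (c + 1)                 0xfffffff8
step 11: eval (c < (4 + (element // 3))) 0xfffffff8
step 12: d <- ((c + 0) * element)     0xffffffc0
step 13: c <- (c + 1)                 0xffffffc0
step 14: eval (c < (4 + (element // 3))) 0xffffffc0
step 15: d <- ((c + 0) * element)     0xfffffe00
step 16: c <- (c + 1)                 0xfffffe00
step 17: eval (c < (4 + (element // 3))) 0xfffffe00
step 18: d <- ((c + 0) * element)     0xfffff000
step 19: c <- (c + 1)                 0xfffff000
step 20: eval (c < (4 + (element // 3))) 0xfffff000
step 21: d <- ((c + 0) * element)     0xffff8000
step 22: c <- (c + 1)                 0xffff8000
step 23: eval (c < (4 + (element // 3))) 0xffff8000
step 24: d <- ((c + 0) * element)     0xfffc0000
step 25: c <- (c + 1)                 0xfffc0000
step 26: eval (c < (4 + (element // 3))) 0xfffc0000
step 27: d <- ((c + 0) * element)     0xffe00000
step 28: c <- (c + 1)                 0xffe00000
step 29: eval (c < (4 + (element // 3))) 0xffe00000
step 30: d <- ((c + 0) * element)     0xff000000
step 31: c <- (c + 1)                 0xff000000
step 32: eval (c < (4 + (element // 3))) 0xff000000
step 33: d <- ((c + 0) * element)     0xf8000000
step 34: c <- (c + 1)                 0xf8000000
step 35: eval (c < (4 + (element // 3))) 0xf8000000
step 36: d <- ((c + 0) * element)     0xc0000000
step 37: c <- (c + 1)                 0xc0000000
step 38: eval (c < (4 + (element // 3))) 0xc0000000
step 39: d <- d                       0xffffffff
step 40: c <- 8                       0xffffffff

Answer: 41 steps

c: 8,8,8,8,8,8,8,8,8,8,8,8,8,8,8,8,8,8,8,8,8,8,8,8,8,8,8,8,8,8,8,8
d: 0,3,6,12,16,20,30,35,40,54,60,66,84,91,98,120,128,136,162,171,180,210,220,230,264,275,286,324,336,348,390,403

steps = 41; useful = 817; efficiency = 817/1312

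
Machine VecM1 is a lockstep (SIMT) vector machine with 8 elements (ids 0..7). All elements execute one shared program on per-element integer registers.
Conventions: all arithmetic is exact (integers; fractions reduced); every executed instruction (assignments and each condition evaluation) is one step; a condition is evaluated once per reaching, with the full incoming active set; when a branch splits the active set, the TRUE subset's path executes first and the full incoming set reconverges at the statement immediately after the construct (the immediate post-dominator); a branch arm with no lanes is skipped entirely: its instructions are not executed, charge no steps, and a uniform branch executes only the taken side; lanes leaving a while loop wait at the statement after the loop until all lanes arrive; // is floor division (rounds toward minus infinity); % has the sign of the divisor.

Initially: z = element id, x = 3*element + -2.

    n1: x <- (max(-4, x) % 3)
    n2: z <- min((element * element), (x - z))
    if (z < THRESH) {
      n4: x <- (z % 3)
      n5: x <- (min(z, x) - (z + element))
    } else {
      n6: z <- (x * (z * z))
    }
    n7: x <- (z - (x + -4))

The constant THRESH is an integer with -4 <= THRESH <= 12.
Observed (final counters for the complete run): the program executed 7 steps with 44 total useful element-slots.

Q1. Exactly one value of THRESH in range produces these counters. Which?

Answer: THRESH = -2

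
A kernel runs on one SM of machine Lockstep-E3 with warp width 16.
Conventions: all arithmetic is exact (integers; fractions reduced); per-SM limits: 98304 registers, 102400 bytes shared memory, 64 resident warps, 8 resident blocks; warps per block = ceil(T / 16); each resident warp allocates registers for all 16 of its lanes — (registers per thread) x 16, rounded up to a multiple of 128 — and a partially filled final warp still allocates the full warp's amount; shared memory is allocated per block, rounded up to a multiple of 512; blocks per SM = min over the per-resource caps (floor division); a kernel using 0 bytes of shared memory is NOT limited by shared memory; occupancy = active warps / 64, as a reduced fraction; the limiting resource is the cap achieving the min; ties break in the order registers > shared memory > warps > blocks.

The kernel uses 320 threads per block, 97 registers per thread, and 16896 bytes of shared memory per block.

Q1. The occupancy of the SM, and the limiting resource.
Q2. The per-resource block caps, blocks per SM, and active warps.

Answer: occupancy 5/8, limited by registers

registers: 2 blocks
shared memory: 6 blocks
warps: 3 blocks
blocks: 8 blocks

Answer: 2 blocks, 40 active warps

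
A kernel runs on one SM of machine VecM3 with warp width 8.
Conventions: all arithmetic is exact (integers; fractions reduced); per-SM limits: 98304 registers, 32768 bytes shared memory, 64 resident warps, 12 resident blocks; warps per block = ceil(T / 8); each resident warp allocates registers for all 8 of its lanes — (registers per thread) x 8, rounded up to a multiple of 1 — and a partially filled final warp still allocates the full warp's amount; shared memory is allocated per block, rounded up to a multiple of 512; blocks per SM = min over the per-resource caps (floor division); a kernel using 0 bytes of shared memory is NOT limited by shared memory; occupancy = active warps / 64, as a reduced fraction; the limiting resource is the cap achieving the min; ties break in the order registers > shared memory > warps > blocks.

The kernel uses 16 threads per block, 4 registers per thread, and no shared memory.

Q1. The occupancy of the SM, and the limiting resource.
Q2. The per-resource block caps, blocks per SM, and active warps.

Answer: occupancy 3/8, limited by blocks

registers: 1536 blocks
shared memory: no limit (kernel uses none)
warps: 32 blocks
blocks: 12 blocks

Answer: 12 blocks, 24 active warps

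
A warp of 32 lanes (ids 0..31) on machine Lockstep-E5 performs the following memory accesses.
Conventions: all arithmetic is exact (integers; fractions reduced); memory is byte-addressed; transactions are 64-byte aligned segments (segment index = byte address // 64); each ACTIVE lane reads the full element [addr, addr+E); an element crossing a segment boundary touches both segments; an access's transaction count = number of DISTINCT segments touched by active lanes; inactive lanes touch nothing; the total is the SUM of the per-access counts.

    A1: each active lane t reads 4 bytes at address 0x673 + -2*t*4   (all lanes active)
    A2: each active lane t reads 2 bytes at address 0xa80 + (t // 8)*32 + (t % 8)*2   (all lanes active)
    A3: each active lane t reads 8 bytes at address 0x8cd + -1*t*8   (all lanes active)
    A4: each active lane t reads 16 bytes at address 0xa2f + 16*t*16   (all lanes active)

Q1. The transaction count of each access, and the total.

A1: 5 transactions
A2: 2 transactions
A3: 5 transactions
A4: 32 transactions

Answer: 5,2,5,32; total 44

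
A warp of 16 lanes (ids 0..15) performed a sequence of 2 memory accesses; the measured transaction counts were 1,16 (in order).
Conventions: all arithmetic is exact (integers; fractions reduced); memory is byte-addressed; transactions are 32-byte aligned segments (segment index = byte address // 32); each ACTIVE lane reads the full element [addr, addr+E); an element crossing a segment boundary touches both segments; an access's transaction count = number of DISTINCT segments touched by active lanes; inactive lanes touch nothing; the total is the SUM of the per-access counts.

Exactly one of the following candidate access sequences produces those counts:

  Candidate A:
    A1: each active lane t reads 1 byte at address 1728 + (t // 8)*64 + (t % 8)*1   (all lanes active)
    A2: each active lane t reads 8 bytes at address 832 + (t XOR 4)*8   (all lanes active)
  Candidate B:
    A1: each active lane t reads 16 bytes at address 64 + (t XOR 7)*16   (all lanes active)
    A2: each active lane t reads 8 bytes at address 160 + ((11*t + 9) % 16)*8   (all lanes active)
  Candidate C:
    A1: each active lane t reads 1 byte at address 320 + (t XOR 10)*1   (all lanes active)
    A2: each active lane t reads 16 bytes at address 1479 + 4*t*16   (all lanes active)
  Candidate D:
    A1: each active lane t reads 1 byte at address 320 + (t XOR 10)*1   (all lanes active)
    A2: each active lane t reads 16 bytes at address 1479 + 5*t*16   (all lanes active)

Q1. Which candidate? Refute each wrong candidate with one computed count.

A: A1 gives 2 transactions, not 1
B: A1 gives 8 transactions, not 1
D: A2 gives 24 transactions, not 16
C: all counts match (1,16)

Answer: C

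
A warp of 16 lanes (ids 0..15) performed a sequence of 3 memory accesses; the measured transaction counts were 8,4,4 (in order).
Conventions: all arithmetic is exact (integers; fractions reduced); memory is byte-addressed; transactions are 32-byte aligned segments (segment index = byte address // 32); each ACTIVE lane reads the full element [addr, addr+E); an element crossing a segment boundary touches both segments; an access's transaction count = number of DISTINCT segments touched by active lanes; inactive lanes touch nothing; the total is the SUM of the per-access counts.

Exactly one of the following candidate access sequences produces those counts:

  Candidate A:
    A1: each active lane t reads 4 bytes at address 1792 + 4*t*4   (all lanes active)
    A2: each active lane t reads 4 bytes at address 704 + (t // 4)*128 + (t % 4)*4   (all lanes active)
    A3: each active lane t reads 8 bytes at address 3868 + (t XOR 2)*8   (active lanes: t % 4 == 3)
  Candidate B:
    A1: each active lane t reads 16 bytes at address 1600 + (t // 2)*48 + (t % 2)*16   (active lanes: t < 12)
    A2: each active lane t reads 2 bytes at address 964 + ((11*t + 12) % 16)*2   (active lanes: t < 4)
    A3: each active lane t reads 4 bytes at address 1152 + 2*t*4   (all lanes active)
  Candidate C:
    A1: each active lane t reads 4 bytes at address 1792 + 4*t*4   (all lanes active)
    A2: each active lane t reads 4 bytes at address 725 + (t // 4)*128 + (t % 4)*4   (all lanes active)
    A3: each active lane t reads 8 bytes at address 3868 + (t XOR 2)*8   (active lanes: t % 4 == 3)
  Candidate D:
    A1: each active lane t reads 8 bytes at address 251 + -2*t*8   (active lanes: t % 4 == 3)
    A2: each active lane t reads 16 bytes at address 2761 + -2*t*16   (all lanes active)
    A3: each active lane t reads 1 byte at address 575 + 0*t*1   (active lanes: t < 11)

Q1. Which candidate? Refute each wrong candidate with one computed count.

B: A1 gives 9 transactions, not 8
C: A2 gives 8 transactions, not 4
D: A1 gives 4 transactions, not 8
A: all counts match (8,4,4)

Answer: A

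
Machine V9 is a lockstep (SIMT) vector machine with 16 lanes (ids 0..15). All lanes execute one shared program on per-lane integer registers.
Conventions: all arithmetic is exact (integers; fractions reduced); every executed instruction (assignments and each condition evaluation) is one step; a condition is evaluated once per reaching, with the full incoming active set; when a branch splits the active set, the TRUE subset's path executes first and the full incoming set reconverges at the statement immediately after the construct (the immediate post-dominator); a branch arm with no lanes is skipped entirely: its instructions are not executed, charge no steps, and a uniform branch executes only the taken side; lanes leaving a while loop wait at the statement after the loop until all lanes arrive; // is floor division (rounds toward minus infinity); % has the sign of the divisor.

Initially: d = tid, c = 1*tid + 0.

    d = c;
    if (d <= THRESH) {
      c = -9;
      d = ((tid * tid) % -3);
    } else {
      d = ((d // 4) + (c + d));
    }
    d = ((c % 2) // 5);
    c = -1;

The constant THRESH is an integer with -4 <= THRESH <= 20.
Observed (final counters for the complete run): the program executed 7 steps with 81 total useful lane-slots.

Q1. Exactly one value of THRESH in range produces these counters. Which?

Answer: THRESH = 0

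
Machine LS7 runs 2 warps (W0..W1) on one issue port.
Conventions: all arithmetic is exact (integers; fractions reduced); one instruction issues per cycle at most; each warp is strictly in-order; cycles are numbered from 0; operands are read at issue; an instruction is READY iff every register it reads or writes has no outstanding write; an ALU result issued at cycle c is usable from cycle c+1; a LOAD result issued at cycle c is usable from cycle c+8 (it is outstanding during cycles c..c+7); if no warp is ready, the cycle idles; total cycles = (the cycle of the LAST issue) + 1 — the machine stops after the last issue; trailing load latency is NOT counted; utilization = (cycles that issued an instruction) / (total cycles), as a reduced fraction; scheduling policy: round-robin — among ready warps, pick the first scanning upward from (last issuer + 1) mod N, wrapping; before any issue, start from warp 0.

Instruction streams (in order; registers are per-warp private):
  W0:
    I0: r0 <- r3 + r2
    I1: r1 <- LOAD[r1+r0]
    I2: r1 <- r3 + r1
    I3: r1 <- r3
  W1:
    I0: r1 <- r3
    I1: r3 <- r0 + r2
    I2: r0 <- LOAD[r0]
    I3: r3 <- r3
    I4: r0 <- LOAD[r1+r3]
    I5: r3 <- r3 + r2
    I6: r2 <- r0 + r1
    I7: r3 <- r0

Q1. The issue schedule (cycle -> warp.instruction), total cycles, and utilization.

cycle 0: W0.I0
cycle 1: W1.I0
cycle 2: W0.I1
cycle 3: W1.I1
cycle 4: W1.I2
cycle 5: W1.I3
cycle 6: idle
cycle 7: idle
cycle 8: idle
cycle 9: idle
cycle 10: W0.I2
cycle 11: W0.I3
cycle 12: W1.I4
cycle 13: W1.I5
cycle 14: idle
cycle 15: idle
cycle 16: idle
cycle 17: idle
cycle 18: idle
cycle 19: idle
cycle 20: W1.I6
cycle 21: W1.I7

Answer: 22 cycles, utilization 6/11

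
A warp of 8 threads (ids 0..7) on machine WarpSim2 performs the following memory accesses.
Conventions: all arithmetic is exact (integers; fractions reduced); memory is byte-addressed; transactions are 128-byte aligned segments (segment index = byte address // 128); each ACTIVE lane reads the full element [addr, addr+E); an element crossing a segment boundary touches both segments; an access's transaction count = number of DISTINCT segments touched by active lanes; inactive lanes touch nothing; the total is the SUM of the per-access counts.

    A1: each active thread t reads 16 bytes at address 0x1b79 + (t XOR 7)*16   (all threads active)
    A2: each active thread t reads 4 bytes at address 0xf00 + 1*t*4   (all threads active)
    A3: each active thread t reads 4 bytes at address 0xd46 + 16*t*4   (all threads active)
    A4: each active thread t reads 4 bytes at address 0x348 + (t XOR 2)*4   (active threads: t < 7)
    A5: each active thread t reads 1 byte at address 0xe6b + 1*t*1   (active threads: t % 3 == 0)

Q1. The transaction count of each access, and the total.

A1: 2 transactions
A2: 1 transaction
A3: 5 transactions
A4: 1 transaction
A5: 1 transaction

Answer: 2,1,5,1,1; total 10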